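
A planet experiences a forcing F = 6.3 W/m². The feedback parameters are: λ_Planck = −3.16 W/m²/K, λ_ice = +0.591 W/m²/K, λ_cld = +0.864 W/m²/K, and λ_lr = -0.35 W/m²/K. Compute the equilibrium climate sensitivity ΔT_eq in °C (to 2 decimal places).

3.07 °C

Net feedback parameter λ = (−3.16) + (+0.591) + (+0.864) + (-0.35) = -2.055 W/m²/K.
ΔT = −F/λ = −6.3/(-2.055) = 3.07 °C.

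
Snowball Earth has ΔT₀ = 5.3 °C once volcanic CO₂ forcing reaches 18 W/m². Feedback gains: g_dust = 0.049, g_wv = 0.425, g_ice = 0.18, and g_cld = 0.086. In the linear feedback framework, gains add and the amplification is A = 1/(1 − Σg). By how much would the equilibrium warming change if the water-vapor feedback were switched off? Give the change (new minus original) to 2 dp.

Original: g = 0.74, ΔT = 5.3/(1−0.74) = 20.3846 °C.
Without water-vapor: g' = 0.315, ΔT' = 5.3/(1−0.315) = 7.7372 °C.
Change = 7.7372 − 20.3846 = -12.65 °C.

-12.65 °C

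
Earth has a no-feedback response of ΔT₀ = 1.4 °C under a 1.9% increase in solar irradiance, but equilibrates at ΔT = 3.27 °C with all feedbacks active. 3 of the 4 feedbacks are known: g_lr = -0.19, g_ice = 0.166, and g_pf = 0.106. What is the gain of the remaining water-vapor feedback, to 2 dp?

0.49

Amplification A = ΔT/ΔT₀ = 3.27/1.4 = 2.336.
Total gain g = 1 − 1/A = 1 − 1/2.336 = 0.5719.
Known gains sum to -0.19 + 0.166 + 0.106 = 0.082.
g_wv = 0.5719 − 0.082 = 0.49.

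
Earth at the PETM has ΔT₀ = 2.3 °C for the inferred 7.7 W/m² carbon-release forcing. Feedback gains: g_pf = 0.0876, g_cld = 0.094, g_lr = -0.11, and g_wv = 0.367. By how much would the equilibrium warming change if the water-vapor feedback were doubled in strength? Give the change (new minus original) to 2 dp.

7.73 °C

Original: g = 0.4386, ΔT = 2.3/(1−0.4386) = 4.0969 °C.
With doubled water-vapor: g' = 0.8056, ΔT' = 2.3/(1−0.8056) = 11.8313 °C.
Change = 11.8313 − 4.0969 = 7.73 °C.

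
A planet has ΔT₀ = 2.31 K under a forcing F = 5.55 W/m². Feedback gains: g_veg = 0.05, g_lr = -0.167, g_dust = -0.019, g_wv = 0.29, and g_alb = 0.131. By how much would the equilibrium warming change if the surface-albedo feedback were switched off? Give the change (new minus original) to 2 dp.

Original: g = 0.285, ΔT = 2.31/(1−0.285) = 3.2308 K.
Without surface-albedo: g' = 0.154, ΔT' = 2.31/(1−0.154) = 2.7305 K.
Change = 2.7305 − 3.2308 = -0.50 K.

-0.50 K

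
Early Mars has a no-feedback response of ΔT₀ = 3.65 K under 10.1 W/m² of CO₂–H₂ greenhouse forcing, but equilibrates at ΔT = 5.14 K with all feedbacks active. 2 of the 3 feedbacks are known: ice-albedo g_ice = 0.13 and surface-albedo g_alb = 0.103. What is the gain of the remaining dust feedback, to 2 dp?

0.06

Amplification A = ΔT/ΔT₀ = 5.14/3.65 = 1.408.
Total gain g = 1 − 1/A = 1 − 1/1.408 = 0.2898.
Known gains sum to 0.13 + 0.103 = 0.233.
g_dust = 0.2898 − 0.233 = 0.06.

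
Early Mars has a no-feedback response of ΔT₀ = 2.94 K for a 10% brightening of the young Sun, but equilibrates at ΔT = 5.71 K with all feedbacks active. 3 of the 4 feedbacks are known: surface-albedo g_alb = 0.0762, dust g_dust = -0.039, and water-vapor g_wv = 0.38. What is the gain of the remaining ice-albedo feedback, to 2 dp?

Amplification A = ΔT/ΔT₀ = 5.71/2.94 = 1.942.
Total gain g = 1 − 1/A = 1 − 1/1.942 = 0.4851.
Known gains sum to 0.0762 − 0.039 + 0.38 = 0.4172.
g_ice = 0.4851 − 0.4172 = 0.07.

0.07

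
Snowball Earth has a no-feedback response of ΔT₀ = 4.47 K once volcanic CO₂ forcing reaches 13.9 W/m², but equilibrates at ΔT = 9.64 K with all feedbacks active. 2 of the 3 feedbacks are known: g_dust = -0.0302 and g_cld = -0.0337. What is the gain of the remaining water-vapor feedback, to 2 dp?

Amplification A = ΔT/ΔT₀ = 9.64/4.47 = 2.157.
Total gain g = 1 − 1/A = 1 − 1/2.157 = 0.5364.
Known gains sum to -0.0302 − 0.0337 = -0.0639.
g_wv = 0.5364 + 0.0639 = 0.60.

0.60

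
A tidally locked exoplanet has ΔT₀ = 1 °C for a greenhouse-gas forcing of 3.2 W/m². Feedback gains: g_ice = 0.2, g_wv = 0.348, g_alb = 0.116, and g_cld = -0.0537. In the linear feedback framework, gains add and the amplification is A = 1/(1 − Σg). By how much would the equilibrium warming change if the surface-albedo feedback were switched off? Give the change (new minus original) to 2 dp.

-0.59 °C

Original: g = 0.6103, ΔT = 1/(1−0.6103) = 2.5661 °C.
Without surface-albedo: g' = 0.4943, ΔT' = 1/(1−0.4943) = 1.9775 °C.
Change = 1.9775 − 2.5661 = -0.59 °C.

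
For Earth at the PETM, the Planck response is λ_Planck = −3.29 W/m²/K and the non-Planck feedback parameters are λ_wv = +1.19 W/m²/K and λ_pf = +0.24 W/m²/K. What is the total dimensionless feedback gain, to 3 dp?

Convert to gains: g_wv = 1.19/3.29 = 0.3617; g_pf = 0.24/3.29 = 0.07295.
Total gain g = 0.43465.

0.435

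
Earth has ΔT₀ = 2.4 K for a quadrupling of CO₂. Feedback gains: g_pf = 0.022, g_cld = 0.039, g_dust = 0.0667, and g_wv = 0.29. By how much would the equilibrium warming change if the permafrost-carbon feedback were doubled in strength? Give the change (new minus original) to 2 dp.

Original: g = 0.4177, ΔT = 2.4/(1−0.4177) = 4.1216 K.
With doubled permafrost-carbon: g' = 0.4397, ΔT' = 2.4/(1−0.4397) = 4.2834 K.
Change = 4.2834 − 4.1216 = 0.16 K.

0.16 K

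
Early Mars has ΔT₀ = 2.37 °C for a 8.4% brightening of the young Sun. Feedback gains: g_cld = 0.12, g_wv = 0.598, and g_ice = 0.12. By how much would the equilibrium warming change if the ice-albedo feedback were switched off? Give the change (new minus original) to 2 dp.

-6.23 °C

Original: g = 0.838, ΔT = 2.37/(1−0.838) = 14.6296 °C.
Without ice-albedo: g' = 0.718, ΔT' = 2.37/(1−0.718) = 8.4043 °C.
Change = 8.4043 − 14.6296 = -6.23 °C.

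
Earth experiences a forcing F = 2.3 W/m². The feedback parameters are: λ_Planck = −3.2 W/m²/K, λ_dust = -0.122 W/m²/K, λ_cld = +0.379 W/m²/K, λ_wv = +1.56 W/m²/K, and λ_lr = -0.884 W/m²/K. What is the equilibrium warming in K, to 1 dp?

Net feedback parameter λ = (−3.2) + (-0.122) + (+0.379) + (+1.56) + (-0.884) = -2.267 W/m²/K.
ΔT = −F/λ = −2.3/(-2.267) = 1.0 K.

1.0 K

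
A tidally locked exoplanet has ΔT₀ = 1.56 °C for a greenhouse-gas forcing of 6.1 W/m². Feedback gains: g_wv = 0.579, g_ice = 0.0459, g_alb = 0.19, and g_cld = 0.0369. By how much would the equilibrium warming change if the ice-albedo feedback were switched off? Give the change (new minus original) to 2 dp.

Original: g = 0.8518, ΔT = 1.56/(1−0.8518) = 10.5263 °C.
Without ice-albedo: g' = 0.8059, ΔT' = 1.56/(1−0.8059) = 8.0371 °C.
Change = 8.0371 − 10.5263 = -2.49 °C.

-2.49 °C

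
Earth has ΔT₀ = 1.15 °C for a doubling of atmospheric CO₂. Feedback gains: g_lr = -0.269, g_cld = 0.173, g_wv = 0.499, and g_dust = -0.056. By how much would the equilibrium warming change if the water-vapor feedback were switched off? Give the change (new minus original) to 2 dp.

-0.76 °C

Original: g = 0.347, ΔT = 1.15/(1−0.347) = 1.7611 °C.
Without water-vapor: g' = -0.152, ΔT' = 1.15/(1+0.152) = 0.9983 °C.
Change = 0.9983 − 1.7611 = -0.76 °C.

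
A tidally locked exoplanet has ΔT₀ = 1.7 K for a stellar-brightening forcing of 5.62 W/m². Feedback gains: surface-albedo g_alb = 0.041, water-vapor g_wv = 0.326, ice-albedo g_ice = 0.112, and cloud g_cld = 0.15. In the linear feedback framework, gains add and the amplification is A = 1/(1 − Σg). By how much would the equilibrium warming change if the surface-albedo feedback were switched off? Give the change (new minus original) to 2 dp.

Original: g = 0.629, ΔT = 1.7/(1−0.629) = 4.5822 K.
Without surface-albedo: g' = 0.588, ΔT' = 1.7/(1−0.588) = 4.1262 K.
Change = 4.1262 − 4.5822 = -0.46 K.

-0.46 K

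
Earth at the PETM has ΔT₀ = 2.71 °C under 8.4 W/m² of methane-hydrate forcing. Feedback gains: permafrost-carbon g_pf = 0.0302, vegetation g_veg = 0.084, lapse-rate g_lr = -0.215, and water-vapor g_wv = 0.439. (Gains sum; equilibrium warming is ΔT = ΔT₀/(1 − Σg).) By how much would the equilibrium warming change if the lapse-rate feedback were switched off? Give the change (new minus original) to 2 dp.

Original: g = 0.3382, ΔT = 2.71/(1−0.3382) = 4.0949 °C.
Without lapse-rate: g' = 0.5532, ΔT' = 2.71/(1−0.5532) = 6.0654 °C.
Change = 6.0654 − 4.0949 = 1.97 °C.

1.97 °C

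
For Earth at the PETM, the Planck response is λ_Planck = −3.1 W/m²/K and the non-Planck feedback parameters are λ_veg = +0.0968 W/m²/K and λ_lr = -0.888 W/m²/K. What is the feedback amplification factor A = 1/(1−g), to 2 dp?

Convert to gains: g_veg = 0.0968/3.1 = 0.03123; g_lr = -0.888/3.1 = -0.2865.
Total gain g = -0.25527.
A = 1/(1 + 0.25527) = 0.80.

0.80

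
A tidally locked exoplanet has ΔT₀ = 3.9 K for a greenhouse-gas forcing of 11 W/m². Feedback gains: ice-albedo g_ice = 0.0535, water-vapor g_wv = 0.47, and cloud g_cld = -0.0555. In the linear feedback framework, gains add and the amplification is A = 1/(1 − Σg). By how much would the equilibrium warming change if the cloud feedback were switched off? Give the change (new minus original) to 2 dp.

0.85 K

Original: g = 0.468, ΔT = 3.9/(1−0.468) = 7.3308 K.
Without cloud: g' = 0.5235, ΔT' = 3.9/(1−0.5235) = 8.1847 K.
Change = 8.1847 − 7.3308 = 0.85 K.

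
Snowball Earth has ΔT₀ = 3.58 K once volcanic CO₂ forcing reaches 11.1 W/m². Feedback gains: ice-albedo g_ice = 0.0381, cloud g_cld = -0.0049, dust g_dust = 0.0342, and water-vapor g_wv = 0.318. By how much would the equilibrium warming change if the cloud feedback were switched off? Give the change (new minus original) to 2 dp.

Original: g = 0.3854, ΔT = 3.58/(1−0.3854) = 5.8249 K.
Without cloud: g' = 0.3903, ΔT' = 3.58/(1−0.3903) = 5.8717 K.
Change = 5.8717 − 5.8249 = 0.05 K.

0.05 K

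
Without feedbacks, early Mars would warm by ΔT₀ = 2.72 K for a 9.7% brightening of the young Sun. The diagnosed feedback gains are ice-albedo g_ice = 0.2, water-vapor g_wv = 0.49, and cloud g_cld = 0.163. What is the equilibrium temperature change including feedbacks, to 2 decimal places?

18.50 K

Total gain g = 0.2 + 0.49 + 0.163 = 0.853.
Amplification A = 1/(1 − 0.853) = 6.803.
ΔT = 2.72 × 6.803 = 18.50 K.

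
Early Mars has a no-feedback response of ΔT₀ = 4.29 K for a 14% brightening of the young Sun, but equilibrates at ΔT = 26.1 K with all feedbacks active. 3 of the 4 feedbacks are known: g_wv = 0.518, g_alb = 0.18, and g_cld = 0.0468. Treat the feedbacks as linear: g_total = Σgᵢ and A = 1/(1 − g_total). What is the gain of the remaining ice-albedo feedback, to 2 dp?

0.09

Amplification A = ΔT/ΔT₀ = 26.1/4.29 = 6.084.
Total gain g = 1 − 1/A = 1 − 1/6.084 = 0.8356.
Known gains sum to 0.518 + 0.18 + 0.0468 = 0.7448.
g_ice = 0.8356 − 0.7448 = 0.09.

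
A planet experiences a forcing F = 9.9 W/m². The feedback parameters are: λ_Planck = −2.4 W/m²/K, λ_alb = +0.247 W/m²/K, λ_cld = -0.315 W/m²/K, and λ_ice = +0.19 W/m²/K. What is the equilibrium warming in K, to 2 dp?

4.35 K

Net feedback parameter λ = (−2.4) + (+0.247) + (-0.315) + (+0.19) = -2.278 W/m²/K.
ΔT = −F/λ = −9.9/(-2.278) = 4.35 K.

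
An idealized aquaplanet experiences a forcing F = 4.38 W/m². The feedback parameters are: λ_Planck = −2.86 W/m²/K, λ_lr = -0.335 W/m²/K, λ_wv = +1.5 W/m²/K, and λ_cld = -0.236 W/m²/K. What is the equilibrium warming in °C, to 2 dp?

2.27 °C

Net feedback parameter λ = (−2.86) + (-0.335) + (+1.5) + (-0.236) = -1.931 W/m²/K.
ΔT = −F/λ = −4.38/(-1.931) = 2.27 °C.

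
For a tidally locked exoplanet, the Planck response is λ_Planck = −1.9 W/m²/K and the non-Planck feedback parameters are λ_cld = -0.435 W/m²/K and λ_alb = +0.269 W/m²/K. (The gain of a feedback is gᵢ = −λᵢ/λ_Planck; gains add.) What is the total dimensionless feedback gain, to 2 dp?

-0.09

Convert to gains: g_cld = -0.435/1.9 = -0.2289; g_alb = 0.269/1.9 = 0.1416.
Total gain g = -0.0873.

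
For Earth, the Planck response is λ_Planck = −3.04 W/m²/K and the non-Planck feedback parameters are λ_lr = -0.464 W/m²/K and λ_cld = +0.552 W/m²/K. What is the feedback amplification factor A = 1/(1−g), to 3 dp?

Convert to gains: g_lr = -0.464/3.04 = -0.1526; g_cld = 0.552/3.04 = 0.1816.
Total gain g = 0.029.
A = 1/(1 − 0.029) = 1.030.

1.030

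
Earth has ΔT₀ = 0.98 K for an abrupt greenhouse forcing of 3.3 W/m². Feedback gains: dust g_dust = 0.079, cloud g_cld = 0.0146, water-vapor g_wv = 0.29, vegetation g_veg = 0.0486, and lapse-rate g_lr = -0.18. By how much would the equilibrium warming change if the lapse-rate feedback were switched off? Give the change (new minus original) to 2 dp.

0.42 K

Original: g = 0.2522, ΔT = 0.98/(1−0.2522) = 1.3105 K.
Without lapse-rate: g' = 0.4322, ΔT' = 0.98/(1−0.4322) = 1.7260 K.
Change = 1.7260 − 1.3105 = 0.42 K.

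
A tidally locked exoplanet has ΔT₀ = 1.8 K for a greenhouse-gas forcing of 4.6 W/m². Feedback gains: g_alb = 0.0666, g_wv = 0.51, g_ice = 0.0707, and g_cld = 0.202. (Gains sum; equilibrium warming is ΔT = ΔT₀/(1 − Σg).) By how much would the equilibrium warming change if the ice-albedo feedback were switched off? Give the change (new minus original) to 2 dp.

-3.81 K

Original: g = 0.8493, ΔT = 1.8/(1−0.8493) = 11.9443 K.
Without ice-albedo: g' = 0.7786, ΔT' = 1.8/(1−0.7786) = 8.1301 K.
Change = 8.1301 − 11.9443 = -3.81 K.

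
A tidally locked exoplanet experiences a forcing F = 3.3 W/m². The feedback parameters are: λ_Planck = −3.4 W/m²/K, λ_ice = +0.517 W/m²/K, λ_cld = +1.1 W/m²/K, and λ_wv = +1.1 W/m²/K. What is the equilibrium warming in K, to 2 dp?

Net feedback parameter λ = (−3.4) + (+0.517) + (+1.1) + (+1.1) = -0.683 W/m²/K.
ΔT = −F/λ = −3.3/(-0.683) = 4.83 K.

4.83 K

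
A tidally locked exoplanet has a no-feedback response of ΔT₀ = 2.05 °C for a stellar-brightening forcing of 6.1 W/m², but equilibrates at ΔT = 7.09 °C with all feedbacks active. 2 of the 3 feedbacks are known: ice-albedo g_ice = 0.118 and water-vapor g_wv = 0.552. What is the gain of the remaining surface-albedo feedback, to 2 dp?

0.04

Amplification A = ΔT/ΔT₀ = 7.09/2.05 = 3.459.
Total gain g = 1 − 1/A = 1 − 1/3.459 = 0.7109.
Known gains sum to 0.118 + 0.552 = 0.67.
g_alb = 0.7109 − 0.67 = 0.04.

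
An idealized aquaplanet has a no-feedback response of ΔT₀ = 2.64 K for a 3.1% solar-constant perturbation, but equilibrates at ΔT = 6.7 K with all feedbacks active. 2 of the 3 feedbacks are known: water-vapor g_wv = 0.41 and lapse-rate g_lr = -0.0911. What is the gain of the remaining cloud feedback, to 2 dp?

0.29

Amplification A = ΔT/ΔT₀ = 6.7/2.64 = 2.538.
Total gain g = 1 − 1/A = 1 − 1/2.538 = 0.606.
Known gains sum to 0.41 − 0.0911 = 0.3189.
g_cld = 0.606 − 0.3189 = 0.29.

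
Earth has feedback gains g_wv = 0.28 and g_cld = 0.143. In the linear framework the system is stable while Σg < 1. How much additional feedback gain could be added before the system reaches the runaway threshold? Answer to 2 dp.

Current total gain = 0.28 + 0.143 = 0.423.
Margin to runaway = 1 − 0.423 = 0.58.

0.58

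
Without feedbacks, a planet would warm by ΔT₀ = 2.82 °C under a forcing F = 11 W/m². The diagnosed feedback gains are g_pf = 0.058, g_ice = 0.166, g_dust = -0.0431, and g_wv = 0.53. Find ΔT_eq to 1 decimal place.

9.8 °C

Total gain g = 0.058 + 0.166 − 0.0431 + 0.53 = 0.7109.
Amplification A = 1/(1 − 0.7109) = 3.459.
ΔT = 2.82 × 3.459 = 9.8 °C.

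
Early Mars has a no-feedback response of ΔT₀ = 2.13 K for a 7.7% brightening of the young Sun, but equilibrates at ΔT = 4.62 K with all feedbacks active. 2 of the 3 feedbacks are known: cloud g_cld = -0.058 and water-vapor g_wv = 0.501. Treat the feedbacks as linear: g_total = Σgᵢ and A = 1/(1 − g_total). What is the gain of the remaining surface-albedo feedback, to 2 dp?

Amplification A = ΔT/ΔT₀ = 4.62/2.13 = 2.169.
Total gain g = 1 − 1/A = 1 − 1/2.169 = 0.539.
Known gains sum to -0.058 + 0.501 = 0.443.
g_alb = 0.539 − 0.443 = 0.10.

0.10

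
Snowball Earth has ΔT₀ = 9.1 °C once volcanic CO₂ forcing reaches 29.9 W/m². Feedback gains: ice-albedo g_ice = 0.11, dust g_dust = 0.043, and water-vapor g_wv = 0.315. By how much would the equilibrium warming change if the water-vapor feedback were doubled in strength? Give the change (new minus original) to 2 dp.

Original: g = 0.468, ΔT = 9.1/(1−0.468) = 17.1053 °C.
With doubled water-vapor: g' = 0.783, ΔT' = 9.1/(1−0.783) = 41.9355 °C.
Change = 41.9355 − 17.1053 = 24.83 °C.

24.83 °C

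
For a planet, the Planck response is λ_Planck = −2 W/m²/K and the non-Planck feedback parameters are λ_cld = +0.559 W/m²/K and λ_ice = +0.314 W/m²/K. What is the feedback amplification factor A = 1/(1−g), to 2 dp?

Convert to gains: g_cld = 0.559/2 = 0.2795; g_ice = 0.314/2 = 0.157.
Total gain g = 0.4365.
A = 1/(1 − 0.4365) = 1.77.

1.77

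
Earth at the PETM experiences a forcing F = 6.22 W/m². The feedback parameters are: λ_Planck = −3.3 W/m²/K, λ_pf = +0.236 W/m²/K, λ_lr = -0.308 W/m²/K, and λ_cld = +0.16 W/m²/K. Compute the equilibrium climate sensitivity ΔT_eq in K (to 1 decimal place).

Net feedback parameter λ = (−3.3) + (+0.236) + (-0.308) + (+0.16) = -3.212 W/m²/K.
ΔT = −F/λ = −6.22/(-3.212) = 1.9 K.

1.9 K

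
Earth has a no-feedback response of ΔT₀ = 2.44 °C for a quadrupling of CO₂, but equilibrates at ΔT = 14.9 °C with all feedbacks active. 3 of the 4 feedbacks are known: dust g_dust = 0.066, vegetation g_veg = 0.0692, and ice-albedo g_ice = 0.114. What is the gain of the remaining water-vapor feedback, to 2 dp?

Amplification A = ΔT/ΔT₀ = 14.9/2.44 = 6.107.
Total gain g = 1 − 1/A = 1 − 1/6.107 = 0.8363.
Known gains sum to 0.066 + 0.0692 + 0.114 = 0.2492.
g_wv = 0.8363 − 0.2492 = 0.59.

0.59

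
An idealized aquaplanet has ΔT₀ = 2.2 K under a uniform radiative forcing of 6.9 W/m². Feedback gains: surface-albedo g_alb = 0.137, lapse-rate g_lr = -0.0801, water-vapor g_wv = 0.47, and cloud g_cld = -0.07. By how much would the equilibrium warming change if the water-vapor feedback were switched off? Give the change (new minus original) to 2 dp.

Original: g = 0.4569, ΔT = 2.2/(1−0.4569) = 4.0508 K.
Without water-vapor: g' = -0.0131, ΔT' = 2.2/(1+0.0131) = 2.1716 K.
Change = 2.1716 − 4.0508 = -1.88 K.

-1.88 K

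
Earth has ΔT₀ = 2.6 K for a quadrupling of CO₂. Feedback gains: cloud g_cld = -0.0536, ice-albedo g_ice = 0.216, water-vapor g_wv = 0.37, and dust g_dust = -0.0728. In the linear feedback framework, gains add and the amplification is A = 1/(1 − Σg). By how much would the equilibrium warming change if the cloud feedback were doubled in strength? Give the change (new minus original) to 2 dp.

Original: g = 0.4596, ΔT = 2.6/(1−0.4596) = 4.8113 K.
With doubled cloud: g' = 0.406, ΔT' = 2.6/(1−0.406) = 4.3771 K.
Change = 4.3771 − 4.8113 = -0.43 K.

-0.43 K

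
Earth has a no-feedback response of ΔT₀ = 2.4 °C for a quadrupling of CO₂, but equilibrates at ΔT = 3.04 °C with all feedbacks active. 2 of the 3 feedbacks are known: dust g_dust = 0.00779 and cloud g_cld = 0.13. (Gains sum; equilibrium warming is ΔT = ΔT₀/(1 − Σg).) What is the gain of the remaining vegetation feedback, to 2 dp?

Amplification A = ΔT/ΔT₀ = 3.04/2.4 = 1.267.
Total gain g = 1 − 1/A = 1 − 1/1.267 = 0.2107.
Known gains sum to 0.00779 + 0.13 = 0.13779.
g_veg = 0.2107 − 0.13779 = 0.07.

0.07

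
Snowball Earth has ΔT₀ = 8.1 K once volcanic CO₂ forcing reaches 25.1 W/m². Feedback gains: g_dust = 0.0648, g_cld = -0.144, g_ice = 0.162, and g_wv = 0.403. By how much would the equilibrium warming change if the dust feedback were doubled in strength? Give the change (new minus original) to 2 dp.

2.27 K

Original: g = 0.4858, ΔT = 8.1/(1−0.4858) = 15.7526 K.
With doubled dust: g' = 0.5506, ΔT' = 8.1/(1−0.5506) = 18.0240 K.
Change = 18.0240 − 15.7526 = 2.27 K.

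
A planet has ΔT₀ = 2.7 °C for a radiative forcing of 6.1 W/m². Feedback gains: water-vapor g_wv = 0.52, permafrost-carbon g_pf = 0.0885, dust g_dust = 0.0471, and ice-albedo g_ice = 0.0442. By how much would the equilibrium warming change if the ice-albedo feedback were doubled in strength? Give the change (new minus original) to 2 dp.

1.55 °C

Original: g = 0.6998, ΔT = 2.7/(1−0.6998) = 8.9940 °C.
With doubled ice-albedo: g' = 0.744, ΔT' = 2.7/(1−0.744) = 10.5469 °C.
Change = 10.5469 − 8.9940 = 1.55 °C.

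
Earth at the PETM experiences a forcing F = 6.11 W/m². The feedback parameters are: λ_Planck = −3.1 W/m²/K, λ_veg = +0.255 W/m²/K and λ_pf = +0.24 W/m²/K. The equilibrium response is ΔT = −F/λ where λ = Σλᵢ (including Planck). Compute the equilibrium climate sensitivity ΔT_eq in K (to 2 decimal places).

Net feedback parameter λ = (−3.1) + (+0.255) + (+0.24) = -2.605 W/m²/K.
ΔT = −F/λ = −6.11/(-2.605) = 2.35 K.

2.35 K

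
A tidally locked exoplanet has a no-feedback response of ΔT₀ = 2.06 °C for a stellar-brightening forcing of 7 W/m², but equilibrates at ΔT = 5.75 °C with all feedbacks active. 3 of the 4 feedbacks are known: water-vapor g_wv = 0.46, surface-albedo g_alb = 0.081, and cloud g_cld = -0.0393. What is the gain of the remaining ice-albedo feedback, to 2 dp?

0.14

Amplification A = ΔT/ΔT₀ = 5.75/2.06 = 2.791.
Total gain g = 1 − 1/A = 1 − 1/2.791 = 0.6417.
Known gains sum to 0.46 + 0.081 − 0.0393 = 0.5017.
g_ice = 0.6417 − 0.5017 = 0.14.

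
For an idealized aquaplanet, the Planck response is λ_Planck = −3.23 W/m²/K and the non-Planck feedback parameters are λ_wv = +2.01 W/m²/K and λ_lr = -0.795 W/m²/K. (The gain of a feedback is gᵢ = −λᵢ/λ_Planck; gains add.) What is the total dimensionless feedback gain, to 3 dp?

Convert to gains: g_wv = 2.01/3.23 = 0.6223; g_lr = -0.795/3.23 = -0.2461.
Total gain g = 0.3762.

0.376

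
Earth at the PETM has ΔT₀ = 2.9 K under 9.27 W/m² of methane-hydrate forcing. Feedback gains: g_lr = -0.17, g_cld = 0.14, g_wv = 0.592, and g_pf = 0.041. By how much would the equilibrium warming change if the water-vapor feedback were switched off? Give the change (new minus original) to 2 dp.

Original: g = 0.603, ΔT = 2.9/(1−0.603) = 7.3048 K.
Without water-vapor: g' = 0.011, ΔT' = 2.9/(1−0.011) = 2.9323 K.
Change = 2.9323 − 7.3048 = -4.37 K.

-4.37 K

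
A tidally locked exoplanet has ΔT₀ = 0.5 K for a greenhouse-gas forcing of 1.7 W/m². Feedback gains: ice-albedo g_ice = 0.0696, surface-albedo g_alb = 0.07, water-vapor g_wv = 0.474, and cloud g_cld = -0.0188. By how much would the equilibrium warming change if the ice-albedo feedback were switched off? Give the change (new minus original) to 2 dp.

-0.18 K

Original: g = 0.5948, ΔT = 0.5/(1−0.5948) = 1.2340 K.
Without ice-albedo: g' = 0.5252, ΔT' = 0.5/(1−0.5252) = 1.0531 K.
Change = 1.0531 − 1.2340 = -0.18 K.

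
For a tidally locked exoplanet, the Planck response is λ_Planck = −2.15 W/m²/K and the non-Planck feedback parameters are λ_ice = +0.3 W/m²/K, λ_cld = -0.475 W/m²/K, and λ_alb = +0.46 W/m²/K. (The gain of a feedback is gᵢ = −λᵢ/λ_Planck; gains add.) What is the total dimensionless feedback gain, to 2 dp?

Convert to gains: g_ice = 0.3/2.15 = 0.1395; g_cld = -0.475/2.15 = -0.2209; g_alb = 0.46/2.15 = 0.214.
Total gain g = 0.1326.

0.13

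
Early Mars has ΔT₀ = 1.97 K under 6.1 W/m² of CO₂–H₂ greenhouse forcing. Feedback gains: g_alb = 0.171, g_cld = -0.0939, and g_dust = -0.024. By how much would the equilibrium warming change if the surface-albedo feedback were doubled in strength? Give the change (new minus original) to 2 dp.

0.46 K

Original: g = 0.0531, ΔT = 1.97/(1−0.0531) = 2.0805 K.
With doubled surface-albedo: g' = 0.2241, ΔT' = 1.97/(1−0.2241) = 2.5390 K.
Change = 2.5390 − 2.0805 = 0.46 K.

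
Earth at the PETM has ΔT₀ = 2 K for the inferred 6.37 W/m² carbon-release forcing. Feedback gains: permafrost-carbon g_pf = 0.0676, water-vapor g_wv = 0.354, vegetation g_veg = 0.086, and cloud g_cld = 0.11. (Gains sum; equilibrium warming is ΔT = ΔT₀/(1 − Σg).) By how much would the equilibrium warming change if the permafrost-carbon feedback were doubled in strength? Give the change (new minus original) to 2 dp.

1.12 K

Original: g = 0.6176, ΔT = 2/(1−0.6176) = 5.2301 K.
With doubled permafrost-carbon: g' = 0.6852, ΔT' = 2/(1−0.6852) = 6.3532 K.
Change = 6.3532 − 5.2301 = 1.12 K.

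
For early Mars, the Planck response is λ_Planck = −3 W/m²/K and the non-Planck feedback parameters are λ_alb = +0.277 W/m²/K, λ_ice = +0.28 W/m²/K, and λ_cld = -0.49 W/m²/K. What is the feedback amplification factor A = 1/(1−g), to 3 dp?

Convert to gains: g_alb = 0.277/3 = 0.09233; g_ice = 0.28/3 = 0.09333; g_cld = -0.49/3 = -0.1633.
Total gain g = 0.02236.
A = 1/(1 − 0.02236) = 1.023.

1.023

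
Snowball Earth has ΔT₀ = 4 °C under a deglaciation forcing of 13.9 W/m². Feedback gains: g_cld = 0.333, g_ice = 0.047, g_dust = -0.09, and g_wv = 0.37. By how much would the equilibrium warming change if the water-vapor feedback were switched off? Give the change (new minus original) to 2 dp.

-6.13 °C

Original: g = 0.66, ΔT = 4/(1−0.66) = 11.7647 °C.
Without water-vapor: g' = 0.29, ΔT' = 4/(1−0.29) = 5.6338 °C.
Change = 5.6338 − 11.7647 = -6.13 °C.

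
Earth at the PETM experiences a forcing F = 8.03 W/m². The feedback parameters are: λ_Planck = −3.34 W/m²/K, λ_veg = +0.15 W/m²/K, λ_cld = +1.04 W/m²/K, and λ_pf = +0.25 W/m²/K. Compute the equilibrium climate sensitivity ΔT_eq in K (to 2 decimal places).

Net feedback parameter λ = (−3.34) + (+0.15) + (+1.04) + (+0.25) = -1.9 W/m²/K.
ΔT = −F/λ = −8.03/(-1.9) = 4.23 K.

4.23 K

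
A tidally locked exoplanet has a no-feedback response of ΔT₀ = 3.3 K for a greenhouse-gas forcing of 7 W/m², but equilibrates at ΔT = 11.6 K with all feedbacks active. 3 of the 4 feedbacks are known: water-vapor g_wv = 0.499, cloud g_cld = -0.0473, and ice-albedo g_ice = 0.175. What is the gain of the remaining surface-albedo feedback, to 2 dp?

0.09

Amplification A = ΔT/ΔT₀ = 11.6/3.3 = 3.515.
Total gain g = 1 − 1/A = 1 − 1/3.515 = 0.7155.
Known gains sum to 0.499 − 0.0473 + 0.175 = 0.6267.
g_alb = 0.7155 − 0.6267 = 0.09.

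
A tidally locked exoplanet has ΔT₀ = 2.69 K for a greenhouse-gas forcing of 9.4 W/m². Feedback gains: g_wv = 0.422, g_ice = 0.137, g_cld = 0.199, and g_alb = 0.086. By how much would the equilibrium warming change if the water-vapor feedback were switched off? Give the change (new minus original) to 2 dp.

-12.59 K

Original: g = 0.844, ΔT = 2.69/(1−0.844) = 17.2436 K.
Without water-vapor: g' = 0.422, ΔT' = 2.69/(1−0.422) = 4.6540 K.
Change = 4.6540 − 17.2436 = -12.59 K.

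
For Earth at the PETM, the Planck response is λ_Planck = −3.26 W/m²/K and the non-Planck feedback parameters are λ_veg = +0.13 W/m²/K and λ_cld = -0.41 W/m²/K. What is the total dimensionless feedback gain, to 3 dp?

-0.086

Convert to gains: g_veg = 0.13/3.26 = 0.03988; g_cld = -0.41/3.26 = -0.1258.
Total gain g = -0.08592.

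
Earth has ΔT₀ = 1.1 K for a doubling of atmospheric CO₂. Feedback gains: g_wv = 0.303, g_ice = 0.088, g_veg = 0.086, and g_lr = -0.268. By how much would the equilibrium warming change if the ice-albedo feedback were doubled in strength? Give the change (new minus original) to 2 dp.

0.17 K

Original: g = 0.209, ΔT = 1.1/(1−0.209) = 1.3906 K.
With doubled ice-albedo: g' = 0.297, ΔT' = 1.1/(1−0.297) = 1.5647 K.
Change = 1.5647 − 1.3906 = 0.17 K.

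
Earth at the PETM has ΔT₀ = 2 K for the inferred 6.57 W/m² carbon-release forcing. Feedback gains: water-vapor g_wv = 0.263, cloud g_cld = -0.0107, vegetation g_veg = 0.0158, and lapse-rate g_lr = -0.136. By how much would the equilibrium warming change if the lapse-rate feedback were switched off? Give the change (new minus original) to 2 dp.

Original: g = 0.1321, ΔT = 2/(1−0.1321) = 2.3044 K.
Without lapse-rate: g' = 0.2681, ΔT' = 2/(1−0.2681) = 2.7326 K.
Change = 2.7326 − 2.3044 = 0.43 K.

0.43 K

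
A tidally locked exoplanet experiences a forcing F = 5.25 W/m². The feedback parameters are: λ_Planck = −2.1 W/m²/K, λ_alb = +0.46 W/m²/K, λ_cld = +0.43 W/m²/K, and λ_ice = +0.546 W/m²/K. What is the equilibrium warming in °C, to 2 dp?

7.91 °C

Net feedback parameter λ = (−2.1) + (+0.46) + (+0.43) + (+0.546) = -0.664 W/m²/K.
ΔT = −F/λ = −5.25/(-0.664) = 7.91 °C.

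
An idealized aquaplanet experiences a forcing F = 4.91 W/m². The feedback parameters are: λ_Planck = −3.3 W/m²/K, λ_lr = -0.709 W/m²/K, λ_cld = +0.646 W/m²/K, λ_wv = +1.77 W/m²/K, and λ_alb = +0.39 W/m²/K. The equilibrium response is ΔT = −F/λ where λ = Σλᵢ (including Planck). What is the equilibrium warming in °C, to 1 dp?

4.1 °C

Net feedback parameter λ = (−3.3) + (-0.709) + (+0.646) + (+1.77) + (+0.39) = -1.203 W/m²/K.
ΔT = −F/λ = −4.91/(-1.203) = 4.1 °C.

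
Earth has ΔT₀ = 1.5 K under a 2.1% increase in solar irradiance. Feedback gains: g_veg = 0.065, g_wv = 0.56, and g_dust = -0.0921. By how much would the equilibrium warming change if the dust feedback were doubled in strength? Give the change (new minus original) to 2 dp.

-0.53 K

Original: g = 0.5329, ΔT = 1.5/(1−0.5329) = 3.2113 K.
With doubled dust: g' = 0.4408, ΔT' = 1.5/(1−0.4408) = 2.6824 K.
Change = 2.6824 − 3.2113 = -0.53 K.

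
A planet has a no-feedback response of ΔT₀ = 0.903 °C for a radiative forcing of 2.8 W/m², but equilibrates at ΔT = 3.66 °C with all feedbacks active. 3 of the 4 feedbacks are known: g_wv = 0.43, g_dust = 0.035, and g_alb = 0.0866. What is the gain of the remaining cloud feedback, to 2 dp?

Amplification A = ΔT/ΔT₀ = 3.66/0.903 = 4.053.
Total gain g = 1 − 1/A = 1 − 1/4.053 = 0.7533.
Known gains sum to 0.43 + 0.035 + 0.0866 = 0.5516.
g_cld = 0.7533 − 0.5516 = 0.20.

0.20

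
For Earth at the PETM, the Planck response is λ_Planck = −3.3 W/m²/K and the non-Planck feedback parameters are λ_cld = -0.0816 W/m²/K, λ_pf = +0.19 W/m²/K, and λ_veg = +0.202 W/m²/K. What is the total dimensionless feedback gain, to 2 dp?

0.09

Convert to gains: g_cld = -0.0816/3.3 = -0.02473; g_pf = 0.19/3.3 = 0.05758; g_veg = 0.202/3.3 = 0.06121.
Total gain g = 0.09406.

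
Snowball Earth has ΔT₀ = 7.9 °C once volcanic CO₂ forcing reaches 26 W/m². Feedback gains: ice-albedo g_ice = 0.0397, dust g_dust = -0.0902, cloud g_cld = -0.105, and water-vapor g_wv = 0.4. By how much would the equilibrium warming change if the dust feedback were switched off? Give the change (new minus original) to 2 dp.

1.42 °C

Original: g = 0.2445, ΔT = 7.9/(1−0.2445) = 10.4567 °C.
Without dust: g' = 0.3347, ΔT' = 7.9/(1−0.3347) = 11.8743 °C.
Change = 11.8743 − 10.4567 = 1.42 °C.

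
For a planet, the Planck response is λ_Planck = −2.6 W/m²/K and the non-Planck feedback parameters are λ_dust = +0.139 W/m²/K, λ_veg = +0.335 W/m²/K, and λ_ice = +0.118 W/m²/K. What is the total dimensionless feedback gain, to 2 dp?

0.23

Convert to gains: g_dust = 0.139/2.6 = 0.05346; g_veg = 0.335/2.6 = 0.1288; g_ice = 0.118/2.6 = 0.04538.
Total gain g = 0.22764.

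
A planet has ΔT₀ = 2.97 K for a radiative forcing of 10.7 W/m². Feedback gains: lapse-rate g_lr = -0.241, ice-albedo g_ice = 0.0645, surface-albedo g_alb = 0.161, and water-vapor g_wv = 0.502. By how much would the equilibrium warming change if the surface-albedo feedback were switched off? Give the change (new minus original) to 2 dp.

Original: g = 0.4865, ΔT = 2.97/(1−0.4865) = 5.7838 K.
Without surface-albedo: g' = 0.3255, ΔT' = 2.97/(1−0.3255) = 4.4033 K.
Change = 4.4033 − 5.7838 = -1.38 K.

-1.38 K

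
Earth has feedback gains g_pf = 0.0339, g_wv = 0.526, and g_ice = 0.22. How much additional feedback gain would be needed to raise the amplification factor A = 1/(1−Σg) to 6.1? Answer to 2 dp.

Current total gain = 0.7799.
Target gain for A = 6.1: g* = 1 − 1/6.1 = 0.8361.
Additional gain needed = 0.8361 − 0.7799 = 0.06.

0.06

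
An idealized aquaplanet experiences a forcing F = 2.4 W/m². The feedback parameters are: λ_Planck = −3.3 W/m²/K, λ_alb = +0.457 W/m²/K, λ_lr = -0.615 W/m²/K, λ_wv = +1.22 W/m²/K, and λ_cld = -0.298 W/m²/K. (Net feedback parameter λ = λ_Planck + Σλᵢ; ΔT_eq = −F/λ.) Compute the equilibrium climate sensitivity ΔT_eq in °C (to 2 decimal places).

Net feedback parameter λ = (−3.3) + (+0.457) + (-0.615) + (+1.22) + (-0.298) = -2.536 W/m²/K.
ΔT = −F/λ = −2.4/(-2.536) = 0.95 °C.

0.95 °C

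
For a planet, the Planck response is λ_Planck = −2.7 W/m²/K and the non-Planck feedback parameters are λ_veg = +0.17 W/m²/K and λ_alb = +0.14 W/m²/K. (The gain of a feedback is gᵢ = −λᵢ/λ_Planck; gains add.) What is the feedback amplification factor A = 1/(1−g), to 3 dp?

Convert to gains: g_veg = 0.17/2.7 = 0.06296; g_alb = 0.14/2.7 = 0.05185.
Total gain g = 0.11481.
A = 1/(1 − 0.11481) = 1.130.

1.130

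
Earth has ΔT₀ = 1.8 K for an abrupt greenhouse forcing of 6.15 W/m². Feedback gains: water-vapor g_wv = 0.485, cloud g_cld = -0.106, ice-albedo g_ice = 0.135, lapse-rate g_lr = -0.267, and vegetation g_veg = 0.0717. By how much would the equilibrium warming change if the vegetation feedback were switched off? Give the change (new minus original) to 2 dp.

Original: g = 0.3187, ΔT = 1.8/(1−0.3187) = 2.6420 K.
Without vegetation: g' = 0.247, ΔT' = 1.8/(1−0.247) = 2.3904 K.
Change = 2.3904 − 2.6420 = -0.25 K.

-0.25 K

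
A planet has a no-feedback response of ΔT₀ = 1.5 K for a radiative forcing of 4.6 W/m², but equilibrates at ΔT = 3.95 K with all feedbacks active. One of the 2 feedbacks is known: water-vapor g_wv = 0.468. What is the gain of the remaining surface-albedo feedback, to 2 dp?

Amplification A = ΔT/ΔT₀ = 3.95/1.5 = 2.633.
Total gain g = 1 − 1/A = 1 − 1/2.633 = 0.6202.
The known gain is 0.468.
g_alb = 0.6202 − 0.468 = 0.15.

0.15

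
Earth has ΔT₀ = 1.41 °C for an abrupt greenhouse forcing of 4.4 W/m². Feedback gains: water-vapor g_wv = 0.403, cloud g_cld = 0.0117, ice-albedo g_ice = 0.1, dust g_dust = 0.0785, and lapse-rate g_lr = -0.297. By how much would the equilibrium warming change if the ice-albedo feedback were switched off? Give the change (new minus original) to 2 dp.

-0.25 °C

Original: g = 0.2962, ΔT = 1.41/(1−0.2962) = 2.0034 °C.
Without ice-albedo: g' = 0.1962, ΔT' = 1.41/(1−0.1962) = 1.7542 °C.
Change = 1.7542 − 2.0034 = -0.25 °C.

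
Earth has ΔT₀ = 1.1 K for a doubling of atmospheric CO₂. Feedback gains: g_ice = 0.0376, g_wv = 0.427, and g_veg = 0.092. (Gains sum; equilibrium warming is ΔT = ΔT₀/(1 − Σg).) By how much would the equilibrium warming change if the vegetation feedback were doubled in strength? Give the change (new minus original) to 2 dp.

0.65 K

Original: g = 0.5566, ΔT = 1.1/(1−0.5566) = 2.4808 K.
With doubled vegetation: g' = 0.6486, ΔT' = 1.1/(1−0.6486) = 3.1303 K.
Change = 3.1303 − 2.4808 = 0.65 K.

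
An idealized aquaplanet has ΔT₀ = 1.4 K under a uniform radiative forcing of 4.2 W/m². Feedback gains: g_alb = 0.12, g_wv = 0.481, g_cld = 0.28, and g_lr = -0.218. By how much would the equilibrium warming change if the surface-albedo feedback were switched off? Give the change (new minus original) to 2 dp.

Original: g = 0.663, ΔT = 1.4/(1−0.663) = 4.1543 K.
Without surface-albedo: g' = 0.543, ΔT' = 1.4/(1−0.543) = 3.0635 K.
Change = 3.0635 − 4.1543 = -1.09 K.

-1.09 K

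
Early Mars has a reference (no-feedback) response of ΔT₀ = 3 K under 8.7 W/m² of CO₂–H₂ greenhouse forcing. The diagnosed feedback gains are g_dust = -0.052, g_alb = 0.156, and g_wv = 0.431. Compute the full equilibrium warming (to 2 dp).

Total gain g = -0.052 + 0.156 + 0.431 = 0.535.
Amplification A = 1/(1 − 0.535) = 2.151.
ΔT = 3 × 2.151 = 6.45 K.

6.45 K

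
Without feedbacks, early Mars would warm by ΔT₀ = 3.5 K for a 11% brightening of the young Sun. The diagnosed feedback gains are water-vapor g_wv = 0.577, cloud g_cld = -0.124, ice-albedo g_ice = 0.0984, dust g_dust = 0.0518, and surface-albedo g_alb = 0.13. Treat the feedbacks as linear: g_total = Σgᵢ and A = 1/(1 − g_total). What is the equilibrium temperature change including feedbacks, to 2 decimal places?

13.12 K

Total gain g = 0.577 − 0.124 + 0.0984 + 0.0518 + 0.13 = 0.7332.
Amplification A = 1/(1 − 0.7332) = 3.748.
ΔT = 3.5 × 3.748 = 13.12 K.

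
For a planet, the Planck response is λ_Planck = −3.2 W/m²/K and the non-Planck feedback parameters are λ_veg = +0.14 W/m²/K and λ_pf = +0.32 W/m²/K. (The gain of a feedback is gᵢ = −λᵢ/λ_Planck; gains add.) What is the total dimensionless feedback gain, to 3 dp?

0.144

Convert to gains: g_veg = 0.14/3.2 = 0.04375; g_pf = 0.32/3.2 = 0.1.
Total gain g = 0.14375.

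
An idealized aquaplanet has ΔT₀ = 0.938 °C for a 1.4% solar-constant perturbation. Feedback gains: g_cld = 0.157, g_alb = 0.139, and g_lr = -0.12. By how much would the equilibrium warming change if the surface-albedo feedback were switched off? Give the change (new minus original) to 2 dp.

Original: g = 0.176, ΔT = 0.938/(1−0.176) = 1.1383 °C.
Without surface-albedo: g' = 0.037, ΔT' = 0.938/(1−0.037) = 0.9740 °C.
Change = 0.9740 − 1.1383 = -0.16 °C.

-0.16 °C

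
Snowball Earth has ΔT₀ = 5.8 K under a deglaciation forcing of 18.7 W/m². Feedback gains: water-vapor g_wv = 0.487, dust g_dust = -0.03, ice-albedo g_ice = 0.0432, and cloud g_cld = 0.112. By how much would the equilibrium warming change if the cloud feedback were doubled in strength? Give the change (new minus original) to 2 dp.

Original: g = 0.6122, ΔT = 5.8/(1−0.6122) = 14.9562 K.
With doubled cloud: g' = 0.7242, ΔT' = 5.8/(1−0.7242) = 21.0297 K.
Change = 21.0297 − 14.9562 = 6.07 K.

6.07 K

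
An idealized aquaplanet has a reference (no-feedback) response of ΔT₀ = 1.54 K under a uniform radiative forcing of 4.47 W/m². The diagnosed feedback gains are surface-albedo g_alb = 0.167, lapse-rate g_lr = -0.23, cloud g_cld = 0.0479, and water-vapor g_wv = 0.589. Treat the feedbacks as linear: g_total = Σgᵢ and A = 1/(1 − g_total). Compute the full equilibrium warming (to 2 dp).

3.61 K

Total gain g = 0.167 − 0.23 + 0.0479 + 0.589 = 0.5739.
Amplification A = 1/(1 − 0.5739) = 2.347.
ΔT = 1.54 × 2.347 = 3.61 K.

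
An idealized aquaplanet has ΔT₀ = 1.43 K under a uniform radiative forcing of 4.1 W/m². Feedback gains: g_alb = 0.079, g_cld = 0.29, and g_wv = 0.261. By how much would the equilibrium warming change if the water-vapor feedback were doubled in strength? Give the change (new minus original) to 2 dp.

9.25 K

Original: g = 0.63, ΔT = 1.43/(1−0.63) = 3.8649 K.
With doubled water-vapor: g' = 0.891, ΔT' = 1.43/(1−0.891) = 13.1193 K.
Change = 13.1193 − 3.8649 = 9.25 K.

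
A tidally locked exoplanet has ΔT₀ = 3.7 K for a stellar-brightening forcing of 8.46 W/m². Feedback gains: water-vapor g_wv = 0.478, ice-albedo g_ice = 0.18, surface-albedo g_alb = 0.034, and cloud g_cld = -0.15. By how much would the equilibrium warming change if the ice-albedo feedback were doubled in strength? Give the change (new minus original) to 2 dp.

5.23 K

Original: g = 0.542, ΔT = 3.7/(1−0.542) = 8.0786 K.
With doubled ice-albedo: g' = 0.722, ΔT' = 3.7/(1−0.722) = 13.3094 K.
Change = 13.3094 − 8.0786 = 5.23 K.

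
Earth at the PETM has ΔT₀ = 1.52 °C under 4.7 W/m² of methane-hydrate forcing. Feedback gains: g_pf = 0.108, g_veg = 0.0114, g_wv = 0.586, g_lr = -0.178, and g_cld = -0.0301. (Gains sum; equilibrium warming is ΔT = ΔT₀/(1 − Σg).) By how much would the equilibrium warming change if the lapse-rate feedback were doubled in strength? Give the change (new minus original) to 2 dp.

Original: g = 0.4973, ΔT = 1.52/(1−0.4973) = 3.0237 °C.
With doubled lapse-rate: g' = 0.3193, ΔT' = 1.52/(1−0.3193) = 2.2330 °C.
Change = 2.2330 − 3.0237 = -0.79 °C.

-0.79 °C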